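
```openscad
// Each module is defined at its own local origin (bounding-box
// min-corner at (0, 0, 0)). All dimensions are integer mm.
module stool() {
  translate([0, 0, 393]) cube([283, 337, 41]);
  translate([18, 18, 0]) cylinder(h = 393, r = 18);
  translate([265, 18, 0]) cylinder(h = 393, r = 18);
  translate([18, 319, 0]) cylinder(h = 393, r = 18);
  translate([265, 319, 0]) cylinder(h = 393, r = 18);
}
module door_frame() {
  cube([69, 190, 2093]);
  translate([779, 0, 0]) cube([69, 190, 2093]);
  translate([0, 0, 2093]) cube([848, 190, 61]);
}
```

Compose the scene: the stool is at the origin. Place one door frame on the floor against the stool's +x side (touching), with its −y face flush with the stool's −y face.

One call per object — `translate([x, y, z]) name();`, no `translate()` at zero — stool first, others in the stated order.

stool();
translate([283, 0, 0]) door_frame();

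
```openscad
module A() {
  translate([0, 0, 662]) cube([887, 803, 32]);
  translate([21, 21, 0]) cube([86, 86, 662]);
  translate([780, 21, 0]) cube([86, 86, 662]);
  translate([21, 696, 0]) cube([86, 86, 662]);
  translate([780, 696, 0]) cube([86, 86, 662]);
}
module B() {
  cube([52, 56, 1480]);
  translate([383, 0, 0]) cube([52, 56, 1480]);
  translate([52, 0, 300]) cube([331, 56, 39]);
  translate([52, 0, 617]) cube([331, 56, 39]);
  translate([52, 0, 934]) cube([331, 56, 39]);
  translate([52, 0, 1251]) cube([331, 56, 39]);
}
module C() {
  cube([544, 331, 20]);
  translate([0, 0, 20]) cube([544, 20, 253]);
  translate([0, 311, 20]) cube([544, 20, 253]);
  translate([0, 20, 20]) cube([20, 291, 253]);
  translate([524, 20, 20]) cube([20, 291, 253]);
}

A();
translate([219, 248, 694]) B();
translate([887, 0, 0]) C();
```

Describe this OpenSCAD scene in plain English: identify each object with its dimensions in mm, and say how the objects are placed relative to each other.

A is a table: top 887 mm (x) × 803 mm (y), 32 mm thick, upper face at z = 694 mm, on four 86×86 mm square legs, each inset 21 mm from the nearest pair of top edges, running from z = 0 to the bottom of the top.

B is a wooden ladder with two side rails of 52×56 mm section and 1480 mm height, set 435 mm apart overall. Between them run 4 rectangular rungs (56 mm deep, 39 mm thick), front faces flush with the rails' −y face. The bottom of the first rung is 300 mm above the floor and each subsequent rung is 317 mm higher than the one below.

C is an open-topped rectangular box: outside dimensions 544×331×273 mm, with a uniform wall and base thickness of 20 mm. The base is a full 544×331 slab on the floor; four walls sit on top of the base. The front and back walls (the −y and +y sides) span the full width; the two side walls fit between them.

The ladder is on top of the table. The open box is against the table's +x side, with their −y faces flush.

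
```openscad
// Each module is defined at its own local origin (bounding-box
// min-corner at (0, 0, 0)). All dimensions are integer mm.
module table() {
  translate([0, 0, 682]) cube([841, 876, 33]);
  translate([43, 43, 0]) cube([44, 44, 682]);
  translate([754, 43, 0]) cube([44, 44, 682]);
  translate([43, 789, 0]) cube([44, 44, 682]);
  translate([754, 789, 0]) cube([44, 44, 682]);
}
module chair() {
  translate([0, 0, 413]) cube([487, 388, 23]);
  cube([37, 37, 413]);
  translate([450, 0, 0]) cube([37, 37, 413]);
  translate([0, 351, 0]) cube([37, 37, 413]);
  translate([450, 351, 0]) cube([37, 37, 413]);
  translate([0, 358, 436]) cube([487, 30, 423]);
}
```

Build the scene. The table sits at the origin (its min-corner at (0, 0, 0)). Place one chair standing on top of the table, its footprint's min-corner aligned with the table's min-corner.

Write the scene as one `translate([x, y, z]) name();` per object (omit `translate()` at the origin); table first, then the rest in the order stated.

table();
translate([0, 0, 715]) chair();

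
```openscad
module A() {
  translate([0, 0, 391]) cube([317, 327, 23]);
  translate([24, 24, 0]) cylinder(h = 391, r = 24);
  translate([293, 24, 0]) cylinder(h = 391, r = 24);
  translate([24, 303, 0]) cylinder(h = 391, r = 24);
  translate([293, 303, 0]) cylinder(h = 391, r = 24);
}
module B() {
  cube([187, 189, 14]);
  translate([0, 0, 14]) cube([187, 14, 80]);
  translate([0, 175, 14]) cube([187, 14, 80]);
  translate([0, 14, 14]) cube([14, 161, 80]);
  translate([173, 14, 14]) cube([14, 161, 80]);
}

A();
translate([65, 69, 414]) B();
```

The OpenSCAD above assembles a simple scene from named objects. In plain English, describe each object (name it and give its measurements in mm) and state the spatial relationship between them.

A is a simple wooden stool: a rectangular seat 317 mm (x) by 327 mm (y), 23 mm thick, top face at z = 414 mm, on four round legs, each 48 mm in diameter. The legs rest on z = 0, each leg's axis is inset half a diameter from the nearest pair of seat edges (so the leg's bounding box is flush with the corner).

B is an open-topped rectangular box: outside dimensions 187×189×94 mm, with a uniform wall and base thickness of 14 mm. The base is a full 187×189 slab on the floor; four walls sit on top of the base. The front and back walls (the −y and +y sides) span the full width; the two side walls fit between them.

The open box is on top of the stool, centred.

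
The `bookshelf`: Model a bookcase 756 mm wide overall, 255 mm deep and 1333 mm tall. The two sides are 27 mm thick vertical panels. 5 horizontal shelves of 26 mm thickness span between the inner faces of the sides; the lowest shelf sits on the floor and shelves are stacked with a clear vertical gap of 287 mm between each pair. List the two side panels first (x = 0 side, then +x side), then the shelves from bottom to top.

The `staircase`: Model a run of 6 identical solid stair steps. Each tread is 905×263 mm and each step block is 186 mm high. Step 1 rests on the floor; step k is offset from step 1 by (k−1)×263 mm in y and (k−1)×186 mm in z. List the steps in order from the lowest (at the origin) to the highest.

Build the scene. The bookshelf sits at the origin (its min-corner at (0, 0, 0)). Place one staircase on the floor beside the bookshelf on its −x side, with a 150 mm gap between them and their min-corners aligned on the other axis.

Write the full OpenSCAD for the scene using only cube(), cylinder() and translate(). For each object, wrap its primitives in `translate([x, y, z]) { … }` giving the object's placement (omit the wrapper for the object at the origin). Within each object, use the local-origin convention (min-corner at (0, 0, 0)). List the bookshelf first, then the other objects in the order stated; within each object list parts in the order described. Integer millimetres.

cube([27, 255, 1333]);
translate([729, 0, 0]) cube([27, 255, 1333]);
translate([27, 0, 0]) cube([702, 255, 26]);
translate([27, 0, 313]) cube([702, 255, 26]);
translate([27, 0, 626]) cube([702, 255, 26]);
translate([27, 0, 939]) cube([702, 255, 26]);
translate([27, 0, 1252]) cube([702, 255, 26]);
translate([-1055, 0, 0]) {
  cube([905, 263, 186]);
  translate([0, 263, 186]) cube([905, 263, 186]);
  translate([0, 526, 372]) cube([905, 263, 186]);
  translate([0, 789, 558]) cube([905, 263, 186]);
  translate([0, 1052, 744]) cube([905, 263, 186]);
  translate([0, 1315, 930]) cube([905, 263, 186]);
}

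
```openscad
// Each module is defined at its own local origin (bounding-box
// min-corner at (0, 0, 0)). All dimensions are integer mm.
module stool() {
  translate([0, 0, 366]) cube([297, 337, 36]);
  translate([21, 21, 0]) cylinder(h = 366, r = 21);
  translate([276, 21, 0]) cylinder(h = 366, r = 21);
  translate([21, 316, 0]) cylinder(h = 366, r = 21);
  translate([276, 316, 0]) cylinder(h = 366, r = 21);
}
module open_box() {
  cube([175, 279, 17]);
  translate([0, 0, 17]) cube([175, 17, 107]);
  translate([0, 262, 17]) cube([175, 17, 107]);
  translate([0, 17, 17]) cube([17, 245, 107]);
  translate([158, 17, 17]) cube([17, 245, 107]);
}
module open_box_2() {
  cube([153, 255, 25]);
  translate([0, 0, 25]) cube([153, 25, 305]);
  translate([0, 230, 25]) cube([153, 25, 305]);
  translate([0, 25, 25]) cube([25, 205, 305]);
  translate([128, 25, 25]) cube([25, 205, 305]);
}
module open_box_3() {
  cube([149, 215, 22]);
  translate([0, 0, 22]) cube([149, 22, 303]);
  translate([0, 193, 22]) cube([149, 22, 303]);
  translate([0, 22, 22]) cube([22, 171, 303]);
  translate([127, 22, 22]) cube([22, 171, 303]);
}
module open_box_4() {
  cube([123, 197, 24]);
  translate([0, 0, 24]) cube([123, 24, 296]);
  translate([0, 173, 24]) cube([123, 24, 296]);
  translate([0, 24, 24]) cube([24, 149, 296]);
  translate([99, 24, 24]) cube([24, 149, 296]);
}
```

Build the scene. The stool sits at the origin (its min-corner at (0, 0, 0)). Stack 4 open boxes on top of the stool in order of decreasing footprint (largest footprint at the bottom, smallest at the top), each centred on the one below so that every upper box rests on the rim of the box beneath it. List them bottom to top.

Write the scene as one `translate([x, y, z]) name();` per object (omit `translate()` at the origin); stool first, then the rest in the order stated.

stool();
translate([61, 29, 402]) open_box();
translate([72, 41, 526]) open_box_2();
translate([74, 61, 856]) open_box_3();
translate([87, 70, 1181]) open_box_4();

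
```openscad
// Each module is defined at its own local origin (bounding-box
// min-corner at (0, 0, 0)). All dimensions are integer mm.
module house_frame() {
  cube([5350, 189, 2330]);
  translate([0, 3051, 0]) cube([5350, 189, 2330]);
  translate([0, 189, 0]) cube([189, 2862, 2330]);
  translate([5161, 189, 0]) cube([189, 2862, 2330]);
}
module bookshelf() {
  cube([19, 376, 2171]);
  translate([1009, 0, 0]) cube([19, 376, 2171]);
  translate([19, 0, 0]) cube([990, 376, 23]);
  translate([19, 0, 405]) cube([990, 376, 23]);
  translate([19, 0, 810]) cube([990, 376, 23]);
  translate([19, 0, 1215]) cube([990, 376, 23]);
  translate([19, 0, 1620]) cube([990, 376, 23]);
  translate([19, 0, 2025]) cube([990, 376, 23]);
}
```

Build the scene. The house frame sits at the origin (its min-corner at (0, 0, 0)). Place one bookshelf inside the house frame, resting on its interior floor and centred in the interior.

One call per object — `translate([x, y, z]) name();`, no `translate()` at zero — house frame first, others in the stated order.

house_frame();
translate([2161, 1432, 0]) bookshelf();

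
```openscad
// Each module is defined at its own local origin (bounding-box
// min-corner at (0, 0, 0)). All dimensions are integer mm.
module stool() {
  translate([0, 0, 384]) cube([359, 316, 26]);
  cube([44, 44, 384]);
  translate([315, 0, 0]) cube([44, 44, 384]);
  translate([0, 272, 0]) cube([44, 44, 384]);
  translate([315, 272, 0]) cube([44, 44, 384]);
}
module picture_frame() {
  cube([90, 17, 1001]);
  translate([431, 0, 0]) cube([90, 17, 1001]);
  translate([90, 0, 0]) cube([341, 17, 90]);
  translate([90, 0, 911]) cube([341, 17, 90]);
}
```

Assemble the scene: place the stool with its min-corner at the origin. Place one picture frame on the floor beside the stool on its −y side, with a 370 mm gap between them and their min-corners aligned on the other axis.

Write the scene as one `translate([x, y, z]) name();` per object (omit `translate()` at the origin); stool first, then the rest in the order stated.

stool();
translate([0, -387, 0]) picture_frame();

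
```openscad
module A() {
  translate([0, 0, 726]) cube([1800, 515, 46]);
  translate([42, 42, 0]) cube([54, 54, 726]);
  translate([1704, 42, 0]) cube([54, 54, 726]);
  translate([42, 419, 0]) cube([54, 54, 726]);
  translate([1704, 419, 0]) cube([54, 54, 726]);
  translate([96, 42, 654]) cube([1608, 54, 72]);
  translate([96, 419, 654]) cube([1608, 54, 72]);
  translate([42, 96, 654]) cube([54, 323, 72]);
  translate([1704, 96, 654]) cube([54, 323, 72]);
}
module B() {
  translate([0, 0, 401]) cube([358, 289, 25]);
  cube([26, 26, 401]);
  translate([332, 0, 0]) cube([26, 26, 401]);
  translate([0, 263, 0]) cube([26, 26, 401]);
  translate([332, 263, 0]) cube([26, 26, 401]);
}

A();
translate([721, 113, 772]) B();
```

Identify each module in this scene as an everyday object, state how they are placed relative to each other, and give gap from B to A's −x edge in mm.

A is a table. B is a stool. The stool is on top of the table, centred. The gap from the stool to the table's −x edge is 721 mm.

The stool's min-x is at 721; the table's min-x is 0; gap = 721 mm.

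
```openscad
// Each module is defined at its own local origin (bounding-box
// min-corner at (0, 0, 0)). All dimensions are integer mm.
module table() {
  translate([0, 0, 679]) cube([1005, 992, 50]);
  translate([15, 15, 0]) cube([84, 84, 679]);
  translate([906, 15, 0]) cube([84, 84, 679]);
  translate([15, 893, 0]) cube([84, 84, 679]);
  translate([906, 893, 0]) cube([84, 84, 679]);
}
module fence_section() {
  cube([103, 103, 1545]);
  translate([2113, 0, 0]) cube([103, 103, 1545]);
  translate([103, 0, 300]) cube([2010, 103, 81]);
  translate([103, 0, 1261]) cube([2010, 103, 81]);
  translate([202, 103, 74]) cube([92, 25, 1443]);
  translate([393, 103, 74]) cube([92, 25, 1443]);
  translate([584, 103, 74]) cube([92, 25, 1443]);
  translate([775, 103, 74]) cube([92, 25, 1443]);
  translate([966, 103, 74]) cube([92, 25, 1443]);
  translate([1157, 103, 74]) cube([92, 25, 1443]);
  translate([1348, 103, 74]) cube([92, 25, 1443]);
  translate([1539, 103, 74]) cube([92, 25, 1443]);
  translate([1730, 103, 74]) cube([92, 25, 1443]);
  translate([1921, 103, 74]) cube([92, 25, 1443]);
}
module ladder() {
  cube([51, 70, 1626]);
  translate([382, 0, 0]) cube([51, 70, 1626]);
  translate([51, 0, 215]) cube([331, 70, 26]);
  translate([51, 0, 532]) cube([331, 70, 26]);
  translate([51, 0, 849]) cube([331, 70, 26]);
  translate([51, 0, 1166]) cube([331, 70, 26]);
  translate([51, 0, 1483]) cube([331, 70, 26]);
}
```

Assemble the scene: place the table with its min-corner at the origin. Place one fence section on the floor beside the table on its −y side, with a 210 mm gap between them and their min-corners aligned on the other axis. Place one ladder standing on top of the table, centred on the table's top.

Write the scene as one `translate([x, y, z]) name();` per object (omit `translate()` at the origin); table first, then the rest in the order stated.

table();
translate([0, -338, 0]) fence_section();
translate([286, 461, 729]) ladder();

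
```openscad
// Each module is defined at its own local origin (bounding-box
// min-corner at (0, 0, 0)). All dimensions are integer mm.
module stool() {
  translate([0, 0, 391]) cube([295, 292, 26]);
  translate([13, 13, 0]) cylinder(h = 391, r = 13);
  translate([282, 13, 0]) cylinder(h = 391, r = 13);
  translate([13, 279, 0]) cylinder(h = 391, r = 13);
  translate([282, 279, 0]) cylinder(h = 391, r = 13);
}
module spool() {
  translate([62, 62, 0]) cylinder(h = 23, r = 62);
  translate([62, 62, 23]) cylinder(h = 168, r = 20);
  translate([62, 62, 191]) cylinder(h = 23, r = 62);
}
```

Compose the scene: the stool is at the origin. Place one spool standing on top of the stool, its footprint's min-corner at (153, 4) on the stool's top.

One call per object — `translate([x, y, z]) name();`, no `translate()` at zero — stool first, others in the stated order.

stool();
translate([153, 4, 417]) spool();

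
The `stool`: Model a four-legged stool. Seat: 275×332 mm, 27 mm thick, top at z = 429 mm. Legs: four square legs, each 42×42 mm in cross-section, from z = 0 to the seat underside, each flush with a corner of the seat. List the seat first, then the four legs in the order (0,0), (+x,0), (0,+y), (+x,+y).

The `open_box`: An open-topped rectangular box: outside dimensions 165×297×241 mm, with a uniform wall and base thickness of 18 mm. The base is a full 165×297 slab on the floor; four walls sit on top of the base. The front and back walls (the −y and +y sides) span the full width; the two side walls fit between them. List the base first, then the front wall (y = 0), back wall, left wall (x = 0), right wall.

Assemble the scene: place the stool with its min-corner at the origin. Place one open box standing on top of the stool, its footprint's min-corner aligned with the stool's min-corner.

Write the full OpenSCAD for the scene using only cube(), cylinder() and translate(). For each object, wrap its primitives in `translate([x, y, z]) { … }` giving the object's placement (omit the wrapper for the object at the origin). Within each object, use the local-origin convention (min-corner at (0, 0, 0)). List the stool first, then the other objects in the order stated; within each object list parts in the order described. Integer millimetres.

translate([0, 0, 402]) cube([275, 332, 27]);
cube([42, 42, 402]);
translate([233, 0, 0]) cube([42, 42, 402]);
translate([0, 290, 0]) cube([42, 42, 402]);
translate([233, 290, 0]) cube([42, 42, 402]);
translate([0, 0, 429]) {
  cube([165, 297, 18]);
  translate([0, 0, 18]) cube([165, 18, 223]);
  translate([0, 279, 18]) cube([165, 18, 223]);
  translate([0, 18, 18]) cube([18, 261, 223]);
  translate([147, 18, 18]) cube([18, 261, 223]);
}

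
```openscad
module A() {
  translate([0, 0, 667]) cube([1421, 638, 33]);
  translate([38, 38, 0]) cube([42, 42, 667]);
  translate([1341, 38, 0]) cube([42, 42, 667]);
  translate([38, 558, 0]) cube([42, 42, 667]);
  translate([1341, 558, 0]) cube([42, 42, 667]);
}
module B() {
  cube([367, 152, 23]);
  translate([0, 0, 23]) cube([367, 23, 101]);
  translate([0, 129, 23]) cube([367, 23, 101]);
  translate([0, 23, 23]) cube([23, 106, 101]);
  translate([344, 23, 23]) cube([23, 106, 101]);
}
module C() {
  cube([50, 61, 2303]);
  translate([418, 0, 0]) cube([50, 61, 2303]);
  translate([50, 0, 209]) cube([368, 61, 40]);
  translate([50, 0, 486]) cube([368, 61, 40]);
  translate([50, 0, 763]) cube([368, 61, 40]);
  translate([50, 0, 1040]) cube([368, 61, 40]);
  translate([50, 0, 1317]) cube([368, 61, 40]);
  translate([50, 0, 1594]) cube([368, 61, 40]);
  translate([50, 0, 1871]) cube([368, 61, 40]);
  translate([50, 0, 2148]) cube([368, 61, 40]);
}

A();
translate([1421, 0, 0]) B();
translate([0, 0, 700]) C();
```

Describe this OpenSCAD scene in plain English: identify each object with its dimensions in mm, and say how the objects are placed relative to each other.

A is a rectangular dining table. The top is 1421×638×33 mm with its upper surface at z = 700 mm. It stands on four 42×42 mm square legs, each inset 38 mm from the nearest pair of top edges, running from the floor to the underside of the top.

B is an open storage box with external size 367×152×124 mm and wall thickness 23 mm (the base is also 23 mm thick). The base covers the whole footprint; the four walls stand on the base, with the y-facing walls full-width and the x-facing walls fitting between their inner faces.

C is a straight ladder. Two 50×61 mm vertical rails, 2303 mm tall, stand 468 mm apart (outside-to-outside) with their front faces coplanar on the −y side. 8 rungs, each 61 mm deep and 40 mm tall, span between the inner faces of the rails, front faces flush with the rails. The lowest rung's underside is at z = 209 mm and rungs are spaced 277 mm apart (underside to underside).

The open box is against the table's +x side, with their −y faces flush. The ladder is on top of the table.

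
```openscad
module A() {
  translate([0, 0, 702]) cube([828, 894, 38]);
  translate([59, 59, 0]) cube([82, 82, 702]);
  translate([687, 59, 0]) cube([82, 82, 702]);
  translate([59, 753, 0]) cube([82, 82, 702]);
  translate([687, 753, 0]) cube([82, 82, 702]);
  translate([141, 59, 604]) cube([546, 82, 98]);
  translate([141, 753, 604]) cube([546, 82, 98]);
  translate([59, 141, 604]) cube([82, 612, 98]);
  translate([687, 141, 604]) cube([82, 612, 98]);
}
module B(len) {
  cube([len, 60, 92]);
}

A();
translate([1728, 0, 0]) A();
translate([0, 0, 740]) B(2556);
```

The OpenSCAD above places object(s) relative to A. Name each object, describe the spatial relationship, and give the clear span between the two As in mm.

Second table starts at x = 1728; first ends at x = 828; clear span = 1728 − 828 = 900 mm.

A is a table. B is a beam. A beam spans the tops of two tables. The clear span between the two tables is 900 mm.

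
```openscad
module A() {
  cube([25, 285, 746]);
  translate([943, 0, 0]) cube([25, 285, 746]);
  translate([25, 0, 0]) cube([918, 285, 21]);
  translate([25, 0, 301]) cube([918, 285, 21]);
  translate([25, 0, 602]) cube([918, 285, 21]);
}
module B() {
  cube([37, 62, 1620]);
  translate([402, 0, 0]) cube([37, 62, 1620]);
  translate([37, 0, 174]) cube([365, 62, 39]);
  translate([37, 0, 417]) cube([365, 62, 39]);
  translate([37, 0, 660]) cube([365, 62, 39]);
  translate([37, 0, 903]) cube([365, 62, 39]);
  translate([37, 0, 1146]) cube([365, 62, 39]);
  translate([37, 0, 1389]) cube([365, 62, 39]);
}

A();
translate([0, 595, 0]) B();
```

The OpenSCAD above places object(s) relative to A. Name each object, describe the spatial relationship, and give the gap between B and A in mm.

A is a bookshelf. B is a ladder. The ladder is on the floor beside the bookshelf on its +y side. The gap between the ladder and the bookshelf is 310 mm.

The ladder's nearest face is 310 mm from the bookshelf's +y face.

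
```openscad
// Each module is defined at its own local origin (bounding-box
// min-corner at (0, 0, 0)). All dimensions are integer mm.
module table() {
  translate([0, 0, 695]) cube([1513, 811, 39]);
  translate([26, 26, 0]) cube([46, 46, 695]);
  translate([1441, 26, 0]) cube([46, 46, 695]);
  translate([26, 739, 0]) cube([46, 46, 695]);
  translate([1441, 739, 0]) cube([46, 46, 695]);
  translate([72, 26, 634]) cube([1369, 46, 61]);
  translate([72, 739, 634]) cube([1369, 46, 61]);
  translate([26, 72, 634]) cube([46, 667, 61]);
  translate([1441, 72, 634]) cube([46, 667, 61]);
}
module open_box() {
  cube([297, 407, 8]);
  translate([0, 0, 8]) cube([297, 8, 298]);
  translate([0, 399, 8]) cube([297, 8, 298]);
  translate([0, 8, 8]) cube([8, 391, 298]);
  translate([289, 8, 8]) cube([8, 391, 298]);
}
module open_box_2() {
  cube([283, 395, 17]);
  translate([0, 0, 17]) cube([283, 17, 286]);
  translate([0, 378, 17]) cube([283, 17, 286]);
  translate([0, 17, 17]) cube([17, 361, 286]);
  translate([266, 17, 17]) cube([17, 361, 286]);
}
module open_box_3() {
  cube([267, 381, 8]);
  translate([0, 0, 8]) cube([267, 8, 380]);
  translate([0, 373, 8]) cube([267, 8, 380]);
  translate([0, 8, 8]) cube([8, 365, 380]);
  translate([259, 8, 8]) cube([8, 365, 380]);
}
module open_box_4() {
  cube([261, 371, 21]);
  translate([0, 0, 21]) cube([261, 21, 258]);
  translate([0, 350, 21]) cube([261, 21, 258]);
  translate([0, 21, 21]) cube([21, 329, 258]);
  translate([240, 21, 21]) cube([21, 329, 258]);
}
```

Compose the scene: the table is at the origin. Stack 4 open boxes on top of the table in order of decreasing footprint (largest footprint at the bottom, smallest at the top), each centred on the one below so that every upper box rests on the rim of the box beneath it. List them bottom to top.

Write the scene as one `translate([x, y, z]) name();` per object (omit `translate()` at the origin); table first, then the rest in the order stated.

table();
translate([608, 202, 734]) open_box();
translate([615, 208, 1040]) open_box_2();
translate([623, 215, 1343]) open_box_3();
translate([626, 220, 1731]) open_box_4();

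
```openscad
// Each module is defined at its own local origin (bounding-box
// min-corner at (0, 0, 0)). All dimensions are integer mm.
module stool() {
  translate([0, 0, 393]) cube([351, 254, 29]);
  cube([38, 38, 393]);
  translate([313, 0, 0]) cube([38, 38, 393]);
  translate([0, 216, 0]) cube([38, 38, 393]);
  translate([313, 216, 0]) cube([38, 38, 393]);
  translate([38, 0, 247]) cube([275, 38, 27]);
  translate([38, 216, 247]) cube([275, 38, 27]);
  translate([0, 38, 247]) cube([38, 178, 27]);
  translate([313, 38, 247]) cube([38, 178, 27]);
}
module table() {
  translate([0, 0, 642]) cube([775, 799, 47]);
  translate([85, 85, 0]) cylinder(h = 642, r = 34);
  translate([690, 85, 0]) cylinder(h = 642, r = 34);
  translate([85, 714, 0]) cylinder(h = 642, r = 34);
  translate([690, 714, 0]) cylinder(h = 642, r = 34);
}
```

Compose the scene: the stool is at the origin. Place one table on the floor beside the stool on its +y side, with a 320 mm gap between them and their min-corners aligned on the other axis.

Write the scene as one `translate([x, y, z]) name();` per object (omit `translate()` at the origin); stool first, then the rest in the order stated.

stool();
translate([0, 574, 0]) table();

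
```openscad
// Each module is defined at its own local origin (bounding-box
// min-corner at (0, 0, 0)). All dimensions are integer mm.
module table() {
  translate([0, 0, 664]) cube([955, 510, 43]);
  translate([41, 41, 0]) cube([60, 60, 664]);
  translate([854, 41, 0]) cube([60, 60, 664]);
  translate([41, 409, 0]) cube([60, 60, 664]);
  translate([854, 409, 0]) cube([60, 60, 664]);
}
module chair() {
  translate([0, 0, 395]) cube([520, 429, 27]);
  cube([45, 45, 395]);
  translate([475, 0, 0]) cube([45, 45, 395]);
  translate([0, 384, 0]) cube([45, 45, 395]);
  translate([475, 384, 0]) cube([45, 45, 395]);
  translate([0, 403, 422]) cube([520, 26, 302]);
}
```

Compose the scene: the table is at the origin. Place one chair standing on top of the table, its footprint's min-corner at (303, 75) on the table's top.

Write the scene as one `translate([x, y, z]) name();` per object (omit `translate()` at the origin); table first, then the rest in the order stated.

table();
translate([303, 75, 707]) chair();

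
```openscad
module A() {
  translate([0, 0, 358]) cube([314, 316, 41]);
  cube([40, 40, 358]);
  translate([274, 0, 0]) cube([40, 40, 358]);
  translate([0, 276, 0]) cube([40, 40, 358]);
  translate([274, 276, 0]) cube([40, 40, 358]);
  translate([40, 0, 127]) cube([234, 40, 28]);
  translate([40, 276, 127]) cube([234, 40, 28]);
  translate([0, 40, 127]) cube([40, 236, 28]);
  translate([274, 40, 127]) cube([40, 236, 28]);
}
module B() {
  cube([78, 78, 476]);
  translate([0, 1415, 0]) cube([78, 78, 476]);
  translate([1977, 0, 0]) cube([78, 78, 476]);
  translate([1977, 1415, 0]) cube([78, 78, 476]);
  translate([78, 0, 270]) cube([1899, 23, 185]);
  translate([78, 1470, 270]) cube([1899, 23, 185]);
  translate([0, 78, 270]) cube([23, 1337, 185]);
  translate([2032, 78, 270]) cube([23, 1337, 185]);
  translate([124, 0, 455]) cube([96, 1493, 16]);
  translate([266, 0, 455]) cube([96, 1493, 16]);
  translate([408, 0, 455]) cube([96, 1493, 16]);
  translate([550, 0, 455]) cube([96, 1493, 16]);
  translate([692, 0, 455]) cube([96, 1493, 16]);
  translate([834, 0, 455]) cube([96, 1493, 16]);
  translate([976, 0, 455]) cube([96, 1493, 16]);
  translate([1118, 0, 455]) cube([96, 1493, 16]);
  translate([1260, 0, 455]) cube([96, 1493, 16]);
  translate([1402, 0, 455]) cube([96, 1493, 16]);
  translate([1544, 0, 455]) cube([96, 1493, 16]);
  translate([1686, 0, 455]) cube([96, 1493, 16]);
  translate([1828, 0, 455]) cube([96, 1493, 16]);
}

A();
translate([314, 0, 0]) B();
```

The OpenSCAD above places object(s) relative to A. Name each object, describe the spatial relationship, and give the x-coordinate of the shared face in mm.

A is a stool. B is a bed frame. The bed frame is against the stool's +x side, with their −y faces flush. The x-coordinate of the shared face is 314 mm.

The stool's +x face and the bed frame's −x face are both at x = 314 mm.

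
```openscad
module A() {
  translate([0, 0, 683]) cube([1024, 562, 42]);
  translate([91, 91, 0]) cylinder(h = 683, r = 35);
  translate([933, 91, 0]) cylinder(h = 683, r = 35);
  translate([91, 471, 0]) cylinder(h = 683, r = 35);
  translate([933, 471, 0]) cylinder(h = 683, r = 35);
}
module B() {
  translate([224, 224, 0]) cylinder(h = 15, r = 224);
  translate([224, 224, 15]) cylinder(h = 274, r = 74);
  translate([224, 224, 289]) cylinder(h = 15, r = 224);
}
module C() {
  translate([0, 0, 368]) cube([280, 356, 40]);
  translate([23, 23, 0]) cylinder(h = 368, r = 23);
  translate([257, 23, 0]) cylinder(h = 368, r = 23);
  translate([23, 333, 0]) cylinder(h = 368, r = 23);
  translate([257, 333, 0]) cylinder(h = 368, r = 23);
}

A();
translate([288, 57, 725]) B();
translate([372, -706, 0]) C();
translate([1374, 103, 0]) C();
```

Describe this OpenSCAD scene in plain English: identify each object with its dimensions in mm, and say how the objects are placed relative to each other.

A is a table: top 1024 mm (x) × 562 mm (y), 42 mm thick, upper face at z = 725 mm, on four round legs of 70 mm diameter, each leg's bounding box inset 56 mm from the nearest pair of top edges, running from z = 0 to the bottom of the top.

B is a spool: two coaxial disc flanges of radius 224 mm and thickness 15 mm, joined by a core cylinder of radius 74 mm and height 274 mm. The lower flange rests on z = 0 and the three cylinders share a vertical axis.

C is a four-legged stool. The seat is 280×356 mm, 40 mm thick, top at z = 408 mm. It stands on four round legs, each 46 mm in diameter, from z = 0 to the seat underside, each leg's axis is inset half a diameter from the nearest pair of seat edges (so the leg's bounding box is flush with the corner).

The spool is on top of the table, centred. Two stools sit around the table at the −y, +x sides.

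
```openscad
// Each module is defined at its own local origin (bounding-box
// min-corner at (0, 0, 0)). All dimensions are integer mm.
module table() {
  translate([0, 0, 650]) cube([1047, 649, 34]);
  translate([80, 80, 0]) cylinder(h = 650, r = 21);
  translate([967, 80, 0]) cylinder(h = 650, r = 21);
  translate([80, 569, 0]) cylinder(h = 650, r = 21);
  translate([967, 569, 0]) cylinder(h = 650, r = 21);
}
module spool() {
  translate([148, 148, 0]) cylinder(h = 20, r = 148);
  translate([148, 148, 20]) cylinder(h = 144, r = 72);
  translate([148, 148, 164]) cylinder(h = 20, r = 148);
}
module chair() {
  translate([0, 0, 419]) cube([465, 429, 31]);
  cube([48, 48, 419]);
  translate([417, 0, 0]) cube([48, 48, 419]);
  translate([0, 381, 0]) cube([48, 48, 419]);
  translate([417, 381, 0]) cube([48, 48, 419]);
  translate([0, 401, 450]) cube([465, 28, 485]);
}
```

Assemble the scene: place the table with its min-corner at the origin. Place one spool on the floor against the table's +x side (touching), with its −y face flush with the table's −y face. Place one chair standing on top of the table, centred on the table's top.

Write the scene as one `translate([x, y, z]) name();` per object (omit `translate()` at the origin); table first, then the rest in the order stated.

table();
translate([1047, 0, 0]) spool();
translate([291, 110, 684]) chair();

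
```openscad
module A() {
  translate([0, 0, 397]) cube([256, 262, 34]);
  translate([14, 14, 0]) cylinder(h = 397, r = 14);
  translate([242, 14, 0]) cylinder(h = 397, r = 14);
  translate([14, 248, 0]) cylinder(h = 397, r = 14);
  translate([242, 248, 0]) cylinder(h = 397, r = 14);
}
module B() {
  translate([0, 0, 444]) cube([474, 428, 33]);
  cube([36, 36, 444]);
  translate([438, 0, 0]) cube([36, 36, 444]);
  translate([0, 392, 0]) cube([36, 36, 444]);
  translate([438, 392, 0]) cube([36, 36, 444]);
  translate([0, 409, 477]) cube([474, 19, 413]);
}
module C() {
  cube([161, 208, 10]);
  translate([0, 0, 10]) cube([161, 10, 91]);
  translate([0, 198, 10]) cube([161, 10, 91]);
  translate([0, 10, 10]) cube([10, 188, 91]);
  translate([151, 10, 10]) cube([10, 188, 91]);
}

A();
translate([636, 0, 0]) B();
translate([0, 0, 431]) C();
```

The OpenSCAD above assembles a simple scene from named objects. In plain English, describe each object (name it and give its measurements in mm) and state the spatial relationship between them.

A is a four-legged stool. The seat is 256×262 mm, 34 mm thick, top at z = 431 mm. It stands on four round legs, each 28 mm in diameter, from z = 0 to the seat underside, each leg's axis is inset half a diameter from the nearest pair of seat edges (so the leg's bounding box is flush with the corner).

B is a chair. The seat is a 474×428×33 mm slab with its top at z = 477 mm, on four 36×36 mm corner legs (flush with the seat edges, standing on z = 0). A flat backrest 19 mm thick, 413 mm tall, spans the full seat width and rises from the seat top along its +y edge, rear face flush with the rear of the seat.

C is an open storage box with external size 161×208×101 mm and wall thickness 10 mm (the base is also 10 mm thick). The base covers the whole footprint; the four walls stand on the base, with the y-facing walls full-width and the x-facing walls fitting between their inner faces.

The chair is on the floor beside the stool on its +x side. The open box is on top of the stool.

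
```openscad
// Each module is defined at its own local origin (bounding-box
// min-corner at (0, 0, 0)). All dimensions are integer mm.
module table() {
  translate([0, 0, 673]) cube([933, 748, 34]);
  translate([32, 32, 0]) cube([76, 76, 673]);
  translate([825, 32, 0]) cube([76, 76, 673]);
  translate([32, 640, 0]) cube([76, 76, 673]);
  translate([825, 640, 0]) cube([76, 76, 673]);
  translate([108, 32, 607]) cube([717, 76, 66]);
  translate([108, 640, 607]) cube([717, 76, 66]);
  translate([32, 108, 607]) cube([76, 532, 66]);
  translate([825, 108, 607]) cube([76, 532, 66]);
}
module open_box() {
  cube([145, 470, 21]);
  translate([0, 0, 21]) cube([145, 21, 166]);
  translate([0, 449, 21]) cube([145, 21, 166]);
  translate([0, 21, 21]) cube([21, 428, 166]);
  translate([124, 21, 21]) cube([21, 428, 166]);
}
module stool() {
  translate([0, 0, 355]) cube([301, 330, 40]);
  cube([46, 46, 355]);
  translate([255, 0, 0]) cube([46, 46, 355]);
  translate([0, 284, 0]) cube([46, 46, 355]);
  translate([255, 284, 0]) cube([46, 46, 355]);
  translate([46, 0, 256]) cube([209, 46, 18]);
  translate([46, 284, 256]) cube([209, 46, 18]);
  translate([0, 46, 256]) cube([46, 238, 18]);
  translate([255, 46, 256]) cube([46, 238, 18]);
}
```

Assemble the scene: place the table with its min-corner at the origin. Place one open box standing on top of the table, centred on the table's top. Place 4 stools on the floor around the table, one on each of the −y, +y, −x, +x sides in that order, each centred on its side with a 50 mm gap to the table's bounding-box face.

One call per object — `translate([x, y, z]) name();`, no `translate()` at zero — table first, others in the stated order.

table();
translate([394, 139, 707]) open_box();
translate([316, -380, 0]) stool();
translate([316, 798, 0]) stool();
translate([-351, 209, 0]) stool();
translate([983, 209, 0]) stool();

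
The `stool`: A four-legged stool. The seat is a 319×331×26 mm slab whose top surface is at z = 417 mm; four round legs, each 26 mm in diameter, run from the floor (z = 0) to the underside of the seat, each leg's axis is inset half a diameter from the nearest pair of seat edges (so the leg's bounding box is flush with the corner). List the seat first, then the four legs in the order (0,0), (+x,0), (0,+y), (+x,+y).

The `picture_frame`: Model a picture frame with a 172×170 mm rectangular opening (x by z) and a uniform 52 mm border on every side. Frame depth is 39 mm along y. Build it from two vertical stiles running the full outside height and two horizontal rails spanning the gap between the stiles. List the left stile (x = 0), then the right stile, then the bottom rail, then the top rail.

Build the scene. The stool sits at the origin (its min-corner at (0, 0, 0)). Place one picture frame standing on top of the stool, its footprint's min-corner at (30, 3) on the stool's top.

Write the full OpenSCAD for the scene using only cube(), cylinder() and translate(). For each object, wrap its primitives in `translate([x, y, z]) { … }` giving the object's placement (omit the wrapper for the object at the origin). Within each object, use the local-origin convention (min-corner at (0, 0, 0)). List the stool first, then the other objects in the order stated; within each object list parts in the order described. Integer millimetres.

translate([0, 0, 391]) cube([319, 331, 26]);
translate([13, 13, 0]) cylinder(h = 391, r = 13);
translate([306, 13, 0]) cylinder(h = 391, r = 13);
translate([13, 318, 0]) cylinder(h = 391, r = 13);
translate([306, 318, 0]) cylinder(h = 391, r = 13);
translate([30, 3, 417]) {
  cube([52, 39, 274]);
  translate([224, 0, 0]) cube([52, 39, 274]);
  translate([52, 0, 0]) cube([172, 39, 52]);
  translate([52, 0, 222]) cube([172, 39, 52]);
}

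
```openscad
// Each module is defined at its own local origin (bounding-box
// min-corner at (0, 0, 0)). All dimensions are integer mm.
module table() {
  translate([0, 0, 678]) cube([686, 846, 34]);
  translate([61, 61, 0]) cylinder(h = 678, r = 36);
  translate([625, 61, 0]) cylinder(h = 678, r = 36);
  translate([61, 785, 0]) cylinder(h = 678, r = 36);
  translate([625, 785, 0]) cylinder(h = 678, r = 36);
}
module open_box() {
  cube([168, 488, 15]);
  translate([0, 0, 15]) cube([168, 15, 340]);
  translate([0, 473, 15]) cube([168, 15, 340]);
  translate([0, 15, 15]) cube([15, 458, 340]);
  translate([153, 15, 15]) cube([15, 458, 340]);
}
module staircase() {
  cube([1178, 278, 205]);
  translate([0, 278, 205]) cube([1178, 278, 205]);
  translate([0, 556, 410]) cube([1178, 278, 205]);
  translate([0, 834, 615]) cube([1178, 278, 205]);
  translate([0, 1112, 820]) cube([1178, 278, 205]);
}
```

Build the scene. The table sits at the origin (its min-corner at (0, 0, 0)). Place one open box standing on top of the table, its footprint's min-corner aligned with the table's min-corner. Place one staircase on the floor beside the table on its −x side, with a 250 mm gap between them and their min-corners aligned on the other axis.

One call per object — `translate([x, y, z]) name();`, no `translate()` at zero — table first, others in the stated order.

table();
translate([0, 0, 712]) open_box();
translate([-1428, 0, 0]) staircase();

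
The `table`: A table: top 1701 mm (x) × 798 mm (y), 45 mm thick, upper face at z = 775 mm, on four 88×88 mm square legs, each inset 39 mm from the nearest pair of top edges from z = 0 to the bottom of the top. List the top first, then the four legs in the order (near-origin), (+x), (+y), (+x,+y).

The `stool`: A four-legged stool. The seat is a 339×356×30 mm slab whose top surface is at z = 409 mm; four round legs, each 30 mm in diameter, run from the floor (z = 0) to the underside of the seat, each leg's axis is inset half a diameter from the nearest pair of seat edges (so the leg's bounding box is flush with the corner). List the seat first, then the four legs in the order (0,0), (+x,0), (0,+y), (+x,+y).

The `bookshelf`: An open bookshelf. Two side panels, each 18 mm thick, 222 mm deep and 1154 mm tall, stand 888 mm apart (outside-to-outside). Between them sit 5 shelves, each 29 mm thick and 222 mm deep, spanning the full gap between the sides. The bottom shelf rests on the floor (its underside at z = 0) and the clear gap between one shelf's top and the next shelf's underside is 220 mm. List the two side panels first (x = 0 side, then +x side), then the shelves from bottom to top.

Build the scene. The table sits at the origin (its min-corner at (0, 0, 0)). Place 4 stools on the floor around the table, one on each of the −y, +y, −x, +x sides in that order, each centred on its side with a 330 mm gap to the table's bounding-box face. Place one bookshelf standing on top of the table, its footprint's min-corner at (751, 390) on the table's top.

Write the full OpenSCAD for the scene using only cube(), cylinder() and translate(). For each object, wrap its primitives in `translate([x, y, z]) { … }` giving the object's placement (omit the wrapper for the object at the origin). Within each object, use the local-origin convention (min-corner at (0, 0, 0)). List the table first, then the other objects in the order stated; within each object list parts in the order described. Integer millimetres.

translate([0, 0, 730]) cube([1701, 798, 45]);
translate([39, 39, 0]) cube([88, 88, 730]);
translate([1574, 39, 0]) cube([88, 88, 730]);
translate([39, 671, 0]) cube([88, 88, 730]);
translate([1574, 671, 0]) cube([88, 88, 730]);
translate([681, -686, 0]) {
  translate([0, 0, 379]) cube([339, 356, 30]);
  translate([15, 15, 0]) cylinder(h = 379, r = 15);
  translate([324, 15, 0]) cylinder(h = 379, r = 15);
  translate([15, 341, 0]) cylinder(h = 379, r = 15);
  translate([324, 341, 0]) cylinder(h = 379, r = 15);
}
translate([681, 1128, 0]) {
  translate([0, 0, 379]) cube([339, 356, 30]);
  translate([15, 15, 0]) cylinder(h = 379, r = 15);
  translate([324, 15, 0]) cylinder(h = 379, r = 15);
  translate([15, 341, 0]) cylinder(h = 379, r = 15);
  translate([324, 341, 0]) cylinder(h = 379, r = 15);
}
translate([-669, 221, 0]) {
  translate([0, 0, 379]) cube([339, 356, 30]);
  translate([15, 15, 0]) cylinder(h = 379, r = 15);
  translate([324, 15, 0]) cylinder(h = 379, r = 15);
  translate([15, 341, 0]) cylinder(h = 379, r = 15);
  translate([324, 341, 0]) cylinder(h = 379, r = 15);
}
translate([2031, 221, 0]) {
  translate([0, 0, 379]) cube([339, 356, 30]);
  translate([15, 15, 0]) cylinder(h = 379, r = 15);
  translate([324, 15, 0]) cylinder(h = 379, r = 15);
  translate([15, 341, 0]) cylinder(h = 379, r = 15);
  translate([324, 341, 0]) cylinder(h = 379, r = 15);
}
translate([751, 390, 775]) {
  cube([18, 222, 1154]);
  translate([870, 0, 0]) cube([18, 222, 1154]);
  translate([18, 0, 0]) cube([852, 222, 29]);
  translate([18, 0, 249]) cube([852, 222, 29]);
  translate([18, 0, 498]) cube([852, 222, 29]);
  translate([18, 0, 747]) cube([852, 222, 29]);
  translate([18, 0, 996]) cube([852, 222, 29]);
}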